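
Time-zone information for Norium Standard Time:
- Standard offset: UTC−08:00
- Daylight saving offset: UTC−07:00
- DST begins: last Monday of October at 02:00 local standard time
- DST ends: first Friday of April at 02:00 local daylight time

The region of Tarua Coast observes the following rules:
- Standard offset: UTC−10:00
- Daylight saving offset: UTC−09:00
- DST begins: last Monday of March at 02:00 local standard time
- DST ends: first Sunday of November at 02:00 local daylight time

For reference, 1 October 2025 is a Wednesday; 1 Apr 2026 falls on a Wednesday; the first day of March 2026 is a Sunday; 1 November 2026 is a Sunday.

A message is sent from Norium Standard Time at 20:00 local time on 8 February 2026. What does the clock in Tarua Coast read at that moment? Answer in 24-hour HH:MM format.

17:00

1 October 2025 is a Wednesday, so Mondays fall on 6, 13, 20, 27; the last is October 27.
1 April 2026 is a Wednesday, so the first Friday is April 3.
Daylight saving runs 27 October 2025 – 3 April 2026; 8 February 2026 is inside that window, so Norium Standard Time is at UTC−07:00.
20:00 Norium Standard Time + 7h = 03:00 UTC (rolling into the next day, 9 February 2026).
1 March 2026 is a Sunday, so Mondays fall on 2, 9, 16, 23, 30; the last is March 30.
1 November 2026 is a Sunday, so the first Sunday is November 1.
At the standard offset (UTC−10:00), 03:00 UTC − 10h = 17:00 Tarua Coast standard time (rolling into the previous day, 8 February 2026).
The standard-time date in Tarua Coast, 8 February 2026, does not fall between 30 March and 1 November, so daylight saving is not in effect and Tarua Coast is at UTC−10:00.
03:00 UTC − 10h = 17:00 Tarua Coast (rolling into the previous day, 8 February 2026).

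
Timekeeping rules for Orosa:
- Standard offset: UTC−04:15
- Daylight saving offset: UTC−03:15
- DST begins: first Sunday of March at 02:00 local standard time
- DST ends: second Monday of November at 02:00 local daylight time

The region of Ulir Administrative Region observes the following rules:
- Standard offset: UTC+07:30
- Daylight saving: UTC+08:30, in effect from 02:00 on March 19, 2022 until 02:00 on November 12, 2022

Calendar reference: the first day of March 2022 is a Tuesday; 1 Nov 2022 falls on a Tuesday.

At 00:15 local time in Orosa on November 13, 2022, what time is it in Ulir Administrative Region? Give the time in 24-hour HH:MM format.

1 March 2022 is a Tuesday, so the first Sunday is March 6.
1 November 2022 is a Tuesday, so the first Monday is November 7 and the second is November 14.
November 13, 2022 lies within the daylight-saving period (6 March – 14 November), so Orosa is on daylight time, UTC−03:15.
00:15 Orosa + 3h15m = 03:30 UTC.
At the standard offset (UTC+07:30), 03:30 UTC + 7h30m = 11:00 Ulir Administrative Region standard time.
The standard-time date in Ulir Administrative Region, November 13, 2022, does not fall between 19 March and 12 November, so daylight saving is not in effect and Ulir Administrative Region is at UTC+07:30.
03:30 UTC + 7h30m = 11:00 Ulir Administrative Region.

11:00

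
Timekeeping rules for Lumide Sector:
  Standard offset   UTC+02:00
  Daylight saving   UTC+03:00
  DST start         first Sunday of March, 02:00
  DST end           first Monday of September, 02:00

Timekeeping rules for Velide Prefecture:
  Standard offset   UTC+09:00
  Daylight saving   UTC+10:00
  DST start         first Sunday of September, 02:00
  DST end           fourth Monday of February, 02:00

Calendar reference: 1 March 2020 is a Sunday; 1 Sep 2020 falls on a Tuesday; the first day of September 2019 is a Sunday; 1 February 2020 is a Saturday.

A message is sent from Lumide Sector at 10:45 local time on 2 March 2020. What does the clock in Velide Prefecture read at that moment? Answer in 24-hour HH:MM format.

1 March 2020 is a Sunday, so the first Sunday is March 1.
1 September 2020 is a Tuesday, so the first Monday is September 7.
Daylight saving runs 1 March – 7 September; 2 March 2020 is inside that window, so Lumide Sector is at UTC+03:00.
10:45 Lumide Sector − 3h = 07:45 UTC.
1 September 2019 is a Sunday, so the first Sunday is September 1.
1 February 2020 is a Saturday, so the first Monday is February 3 and the fourth is February 24.
At the standard offset (UTC+09:00), 07:45 UTC + 9h = 16:45 Velide Prefecture standard time.
The standard-time date in Velide Prefecture, 2 March 2020, does not fall between 1 September 2019 and 24 February 2020, so daylight saving is not in effect and Velide Prefecture is at UTC+09:00.
07:45 UTC + 9h = 16:45 Velide Prefecture.

16:45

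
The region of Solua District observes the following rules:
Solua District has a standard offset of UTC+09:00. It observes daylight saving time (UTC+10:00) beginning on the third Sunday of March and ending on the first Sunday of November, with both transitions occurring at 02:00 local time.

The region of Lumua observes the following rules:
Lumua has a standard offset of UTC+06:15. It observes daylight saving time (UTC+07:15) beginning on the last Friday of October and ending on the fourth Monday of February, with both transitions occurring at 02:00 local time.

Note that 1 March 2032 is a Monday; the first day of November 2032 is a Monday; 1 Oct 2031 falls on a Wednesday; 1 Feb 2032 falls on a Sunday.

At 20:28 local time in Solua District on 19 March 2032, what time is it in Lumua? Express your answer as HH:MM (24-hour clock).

1 March 2032 is a Monday, so the first Sunday is March 7 and the third is March 21.
1 November 2032 is a Monday, so the first Sunday is November 7.
19 March 2032 does not fall between 21 March and 7 November, so daylight saving is not in effect and Solua District is at UTC+09:00.
20:28 Solua District − 9h = 11:28 UTC.
1 October 2031 is a Wednesday, so Fridays fall on 3, 10, 17, 24, 31; the last is October 31.
1 February 2032 is a Sunday, so the first Monday is February 2 and the fourth is February 23.
At the standard offset (UTC+06:15), 11:28 UTC + 6h15m = 17:43 Lumua standard time.
The standard-time date in Lumua, 19 March 2032, is outside the daylight-saving period (31 October 2031 – 23 February 2032), so Lumua is on standard time, UTC+06:15.
11:28 UTC + 6h15m = 17:43 Lumua.

17:43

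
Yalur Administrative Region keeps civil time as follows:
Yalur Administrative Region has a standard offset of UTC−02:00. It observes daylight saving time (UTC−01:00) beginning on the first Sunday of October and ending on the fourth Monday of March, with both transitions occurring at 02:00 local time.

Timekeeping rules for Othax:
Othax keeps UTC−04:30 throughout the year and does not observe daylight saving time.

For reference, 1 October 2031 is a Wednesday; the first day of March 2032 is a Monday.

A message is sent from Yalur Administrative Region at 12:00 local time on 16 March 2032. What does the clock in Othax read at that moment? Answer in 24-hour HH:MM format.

08:30

1 October 2031 is a Wednesday, so the first Sunday is October 5.
1 March 2032 is a Monday, so the first Monday is March 1 and the fourth is March 22.
16 March 2032 lies within the daylight-saving period (5 October 2031 – 22 March 2032), so Yalur Administrative Region is on daylight time, UTC−01:00.
12:00 Yalur Administrative Region + 1h = 13:00 UTC.
Othax stays on UTC−04:30 all year.
13:00 UTC − 4h30m = 08:30 Othax.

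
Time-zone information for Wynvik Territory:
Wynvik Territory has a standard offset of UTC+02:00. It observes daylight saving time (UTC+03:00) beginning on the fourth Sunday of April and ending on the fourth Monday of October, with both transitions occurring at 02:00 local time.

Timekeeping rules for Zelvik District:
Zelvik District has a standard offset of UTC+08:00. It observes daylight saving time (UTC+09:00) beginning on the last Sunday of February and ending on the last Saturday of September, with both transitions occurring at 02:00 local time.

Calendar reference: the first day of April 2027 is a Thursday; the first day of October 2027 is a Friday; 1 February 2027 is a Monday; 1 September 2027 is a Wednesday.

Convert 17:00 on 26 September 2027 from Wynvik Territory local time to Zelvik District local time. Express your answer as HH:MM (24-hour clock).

22:00

1 April 2027 is a Thursday, so the first Sunday is April 4 and the fourth is April 25.
1 October 2027 is a Friday, so the first Monday is October 4 and the fourth is October 25.
26 September 2027 lies within the daylight-saving period (25 April – 25 October), so Wynvik Territory is on daylight time, UTC+03:00.
17:00 Wynvik Territory − 3h = 14:00 UTC.
1 February 2027 is a Monday, so Sundays fall on 7, 14, 21, 28; the last is February 28.
1 September 2027 is a Wednesday, so Saturdays fall on 4, 11, 18, 25; the last is September 25.
At the standard offset (UTC+08:00), 14:00 UTC + 8h = 22:00 Zelvik District standard time.
Daylight saving runs 28 February – 25 September; the standard-time date in Zelvik District, 26 September 2027, is outside that window, so Zelvik District is on standard time at UTC+08:00.
14:00 UTC + 8h = 22:00 Zelvik District.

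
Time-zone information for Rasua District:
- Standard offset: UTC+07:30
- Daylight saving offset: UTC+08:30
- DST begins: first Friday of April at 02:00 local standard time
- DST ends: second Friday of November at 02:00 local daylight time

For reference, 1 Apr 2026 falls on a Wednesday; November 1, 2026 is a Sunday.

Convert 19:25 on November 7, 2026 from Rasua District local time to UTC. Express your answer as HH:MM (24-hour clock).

1 April 2026 is a Wednesday, so the first Friday is April 3.
1 November 2026 is a Sunday, so the first Friday is November 6 and the second is November 13.
November 7, 2026 lies within the daylight-saving period (3 April – 13 November), so Rasua District is on daylight time, UTC+08:30.
19:25 local − 8h30m = 10:55 UTC.

10:55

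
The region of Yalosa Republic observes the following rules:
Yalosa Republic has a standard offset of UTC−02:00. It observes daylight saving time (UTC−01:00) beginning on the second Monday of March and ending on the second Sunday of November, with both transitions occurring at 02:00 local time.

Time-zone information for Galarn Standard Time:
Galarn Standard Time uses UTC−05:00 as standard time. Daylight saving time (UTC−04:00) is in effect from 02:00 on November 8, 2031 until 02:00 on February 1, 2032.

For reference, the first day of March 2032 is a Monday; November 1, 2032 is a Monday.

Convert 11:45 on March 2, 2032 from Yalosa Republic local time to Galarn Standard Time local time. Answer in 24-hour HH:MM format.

08:45

1 March 2032 is a Monday, so the first Monday is March 1 and the second is March 8.
1 November 2032 is a Monday, so the first Sunday is November 7 and the second is November 14.
March 2, 2032 does not fall between 8 March and 14 November, so daylight saving is not in effect and Yalosa Republic is at UTC−02:00.
11:45 Yalosa Republic + 2h = 13:45 UTC.
At the standard offset (UTC−05:00), 13:45 UTC − 5h = 08:45 Galarn Standard Time standard time.
The standard-time date in Galarn Standard Time, March 2, 2032, is outside the daylight-saving period (8 November 2031 – 1 February 2032), so Galarn Standard Time is on standard time, UTC−05:00.
13:45 UTC − 5h = 08:45 Galarn Standard Time.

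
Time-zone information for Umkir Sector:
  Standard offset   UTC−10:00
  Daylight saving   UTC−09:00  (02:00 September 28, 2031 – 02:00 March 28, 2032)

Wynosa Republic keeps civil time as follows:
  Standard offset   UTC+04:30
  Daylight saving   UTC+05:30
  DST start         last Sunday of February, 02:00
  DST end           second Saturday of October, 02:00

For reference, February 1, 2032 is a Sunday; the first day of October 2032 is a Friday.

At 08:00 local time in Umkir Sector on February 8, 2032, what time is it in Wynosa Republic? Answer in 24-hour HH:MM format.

Daylight saving runs 28 September 2031 – 28 March 2032; February 8, 2032 is inside that window, so Umkir Sector is at UTC−09:00.
08:00 Umkir Sector + 9h = 17:00 UTC.
1 February 2032 is a Sunday, so Sundays fall on 1, 8, 15, 22, 29; the last is February 29.
1 October 2032 is a Friday, so the first Saturday is October 2 and the second is October 9.
At the standard offset (UTC+04:30), 17:00 UTC + 4h30m = 21:30 Wynosa Republic standard time.
The standard-time date in Wynosa Republic, February 8, 2032, does not fall between 29 February and 9 October, so daylight saving is not in effect and Wynosa Republic is at UTC+04:30.
17:00 UTC + 4h30m = 21:30 Wynosa Republic.

21:30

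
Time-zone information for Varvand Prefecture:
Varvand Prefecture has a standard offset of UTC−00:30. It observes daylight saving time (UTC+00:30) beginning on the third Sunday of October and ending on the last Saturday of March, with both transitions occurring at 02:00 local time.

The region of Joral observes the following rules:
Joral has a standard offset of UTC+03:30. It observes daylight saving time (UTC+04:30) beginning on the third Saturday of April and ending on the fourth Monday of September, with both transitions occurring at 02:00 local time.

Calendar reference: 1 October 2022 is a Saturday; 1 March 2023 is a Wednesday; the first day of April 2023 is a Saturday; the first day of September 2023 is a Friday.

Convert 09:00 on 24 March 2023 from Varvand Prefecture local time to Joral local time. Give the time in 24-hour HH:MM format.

1 October 2022 is a Saturday, so the first Sunday is October 2 and the third is October 16.
1 March 2023 is a Wednesday, so Saturdays fall on 4, 11, 18, 25; the last is March 25.
Daylight saving runs 16 October 2022 – 25 March 2023; 24 March 2023 is inside that window, so Varvand Prefecture is at UTC+00:30.
09:00 Varvand Prefecture − 0h30m = 08:30 UTC.
1 April 2023 is a Saturday, so the first Saturday is April 1 and the third is April 15.
1 September 2023 is a Friday, so the first Monday is September 4 and the fourth is September 25.
At the standard offset (UTC+03:30), 08:30 UTC + 3h30m = 12:00 Joral standard time.
The standard-time date in Joral, 24 March 2023, does not fall between 15 April and 25 September, so daylight saving is not in effect and Joral is at UTC+03:30.
08:30 UTC + 3h30m = 12:00 Joral.

12:00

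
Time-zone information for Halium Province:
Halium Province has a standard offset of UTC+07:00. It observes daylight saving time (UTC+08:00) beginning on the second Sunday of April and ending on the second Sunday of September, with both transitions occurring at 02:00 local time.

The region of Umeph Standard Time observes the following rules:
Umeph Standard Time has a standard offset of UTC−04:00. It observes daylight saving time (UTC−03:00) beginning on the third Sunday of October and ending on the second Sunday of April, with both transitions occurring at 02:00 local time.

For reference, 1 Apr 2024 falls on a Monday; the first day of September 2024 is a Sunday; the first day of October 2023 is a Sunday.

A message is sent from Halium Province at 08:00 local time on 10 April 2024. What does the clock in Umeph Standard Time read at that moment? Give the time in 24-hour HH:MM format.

1 April 2024 is a Monday, so the first Sunday is April 7 and the second is April 14.
1 September 2024 is a Sunday, so the first Sunday is September 1 and the second is September 8.
Daylight saving runs 14 April – 8 September; 10 April 2024 is outside that window, so Halium Province is on standard time at UTC+07:00.
08:00 Halium Province − 7h = 01:00 UTC.
1 October 2023 is a Sunday, so the first Sunday is October 1 and the third is October 15.
1 April 2024 is a Monday, so the first Sunday is April 7 and the second is April 14.
At the standard offset (UTC−04:00), 01:00 UTC − 4h = 21:00 Umeph Standard Time standard time (rolling into the previous day, 9 April 2024).
The standard-time date in Umeph Standard Time, 9 April 2024, lies within the daylight-saving period (15 October 2023 – 14 April 2024), so Umeph Standard Time is on daylight time, UTC−03:00.
01:00 UTC − 3h = 22:00 Umeph Standard Time (rolling into the previous day, 9 April 2024).

22:00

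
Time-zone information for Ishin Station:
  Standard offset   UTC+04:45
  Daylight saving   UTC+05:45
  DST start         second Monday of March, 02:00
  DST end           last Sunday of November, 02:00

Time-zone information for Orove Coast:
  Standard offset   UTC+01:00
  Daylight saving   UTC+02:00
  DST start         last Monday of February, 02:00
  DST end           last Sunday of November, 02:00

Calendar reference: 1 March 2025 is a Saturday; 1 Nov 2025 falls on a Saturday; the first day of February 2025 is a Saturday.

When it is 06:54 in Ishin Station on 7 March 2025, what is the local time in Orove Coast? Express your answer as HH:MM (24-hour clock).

04:09

1 March 2025 is a Saturday, so the first Monday is March 3 and the second is March 10.
1 November 2025 is a Saturday, so Sundays fall on 2, 9, 16, 23, 30; the last is November 30.
7 March 2025 does not fall between 10 March and 30 November, so daylight saving is not in effect and Ishin Station is at UTC+04:45.
06:54 Ishin Station − 4h45m = 02:09 UTC.
1 February 2025 is a Saturday, so Mondays fall on 3, 10, 17, 24; the last is February 24.
1 November 2025 is a Saturday, so Sundays fall on 2, 9, 16, 23, 30; the last is November 30.
At the standard offset (UTC+01:00), 02:09 UTC + 1h = 03:09 Orove Coast standard time.
The standard-time date in Orove Coast, 7 March 2025, falls between 24 February and 30 November, so daylight saving is in effect and Orove Coast is at UTC+02:00.
02:09 UTC + 2h = 04:09 Orove Coast.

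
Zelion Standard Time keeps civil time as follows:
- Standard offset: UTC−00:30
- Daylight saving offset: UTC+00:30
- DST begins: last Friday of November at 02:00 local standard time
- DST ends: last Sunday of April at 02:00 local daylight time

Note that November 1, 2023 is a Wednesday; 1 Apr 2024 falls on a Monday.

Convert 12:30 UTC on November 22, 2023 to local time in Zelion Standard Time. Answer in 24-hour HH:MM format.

12:00

1 November 2023 is a Wednesday, so Fridays fall on 3, 10, 17, 24; the last is November 24.
1 April 2024 is a Monday, so Sundays fall on 7, 14, 21, 28; the last is April 28.
At the standard offset (UTC−00:30), 12:30 UTC − 0h30m = 12:00 Zelion Standard Time standard time.
The standard-time date in Zelion Standard Time, November 22, 2023, is outside the daylight-saving period (24 November 2023 – 28 April 2024), so Zelion Standard Time is on standard time, UTC−00:30.
12:30 UTC − 0h30m = 12:00 local.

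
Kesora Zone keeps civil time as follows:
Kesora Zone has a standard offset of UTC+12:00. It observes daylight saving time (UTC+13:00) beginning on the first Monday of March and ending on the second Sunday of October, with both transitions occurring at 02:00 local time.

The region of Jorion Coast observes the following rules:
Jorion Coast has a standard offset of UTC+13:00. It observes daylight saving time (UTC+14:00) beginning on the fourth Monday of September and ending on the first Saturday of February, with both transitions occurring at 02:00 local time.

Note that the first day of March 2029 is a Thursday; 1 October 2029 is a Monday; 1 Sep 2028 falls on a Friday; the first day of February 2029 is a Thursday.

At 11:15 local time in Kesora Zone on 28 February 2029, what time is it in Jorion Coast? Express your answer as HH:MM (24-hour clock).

12:15

1 March 2029 is a Thursday, so the first Monday is March 5.
1 October 2029 is a Monday, so the first Sunday is October 7 and the second is October 14.
28 February 2029 is outside the daylight-saving period (5 March – 14 October), so Kesora Zone is on standard time, UTC+12:00.
11:15 Kesora Zone − 12h = 23:15 UTC (rolling into the previous day, 27 February 2029).
1 September 2028 is a Friday, so the first Monday is September 4 and the fourth is September 25.
1 February 2029 is a Thursday, so the first Saturday is February 3.
At the standard offset (UTC+13:00), 23:15 UTC + 13h = 12:15 Jorion Coast standard time (rolling into the next day, 28 February 2029).
Daylight saving runs 25 September 2028 – 3 February 2029; the standard-time date in Jorion Coast, 28 February 2029, is outside that window, so Jorion Coast is on standard time at UTC+13:00.
23:15 UTC + 13h = 12:15 Jorion Coast (rolling into the next day, 28 February 2029).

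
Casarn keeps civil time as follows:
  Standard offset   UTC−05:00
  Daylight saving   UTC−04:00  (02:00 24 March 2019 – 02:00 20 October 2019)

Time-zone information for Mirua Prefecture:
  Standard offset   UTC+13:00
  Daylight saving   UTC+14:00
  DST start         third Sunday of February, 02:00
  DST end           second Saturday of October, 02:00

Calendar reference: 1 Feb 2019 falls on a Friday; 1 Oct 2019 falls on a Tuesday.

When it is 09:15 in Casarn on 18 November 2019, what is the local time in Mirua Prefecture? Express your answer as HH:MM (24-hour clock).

03:15

18 November 2019 does not fall between 24 March and 20 October, so daylight saving is not in effect and Casarn is at UTC−05:00.
09:15 Casarn + 5h = 14:15 UTC.
1 February 2019 is a Friday, so the first Sunday is February 3 and the third is February 17.
1 October 2019 is a Tuesday, so the first Saturday is October 5 and the second is October 12.
At the standard offset (UTC+13:00), 14:15 UTC + 13h = 03:15 Mirua Prefecture standard time (rolling into the next day, 19 November 2019).
Daylight saving runs 17 February – 12 October; the standard-time date in Mirua Prefecture, 19 November 2019, is outside that window, so Mirua Prefecture is on standard time at UTC+13:00.
14:15 UTC + 13h = 03:15 Mirua Prefecture (rolling into the next day, 19 November 2019).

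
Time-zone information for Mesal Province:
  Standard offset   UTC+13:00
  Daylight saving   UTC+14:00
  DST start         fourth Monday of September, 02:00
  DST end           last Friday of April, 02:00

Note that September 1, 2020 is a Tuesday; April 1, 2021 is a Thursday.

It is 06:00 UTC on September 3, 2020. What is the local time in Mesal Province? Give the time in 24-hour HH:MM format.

19:00

1 September 2020 is a Tuesday, so the first Monday is September 7 and the fourth is September 28.
1 April 2021 is a Thursday, so Fridays fall on 2, 9, 16, 23, 30; the last is April 30.
At the standard offset (UTC+13:00), 06:00 UTC + 13h = 19:00 Mesal Province standard time.
The standard-time date in Mesal Province, September 3, 2020, does not fall between 28 September 2020 and 30 April 2021, so daylight saving is not in effect and Mesal Province is at UTC+13:00.
06:00 UTC + 13h = 19:00 local.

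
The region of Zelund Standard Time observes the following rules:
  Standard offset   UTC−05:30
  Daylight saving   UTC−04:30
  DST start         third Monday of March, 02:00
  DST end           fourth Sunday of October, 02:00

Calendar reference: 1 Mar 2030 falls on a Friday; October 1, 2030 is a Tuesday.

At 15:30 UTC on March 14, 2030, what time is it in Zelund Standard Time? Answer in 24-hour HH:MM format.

1 March 2030 is a Friday, so the first Monday is March 4 and the third is March 18.
1 October 2030 is a Tuesday, so the first Sunday is October 6 and the fourth is October 27.
At the standard offset (UTC−05:30), 15:30 UTC − 5h30m = 10:00 Zelund Standard Time standard time.
The standard-time date in Zelund Standard Time, March 14, 2030, is outside the daylight-saving period (18 March – 27 October), so Zelund Standard Time is on standard time, UTC−05:30.
15:30 UTC − 5h30m = 10:00 local.

10:00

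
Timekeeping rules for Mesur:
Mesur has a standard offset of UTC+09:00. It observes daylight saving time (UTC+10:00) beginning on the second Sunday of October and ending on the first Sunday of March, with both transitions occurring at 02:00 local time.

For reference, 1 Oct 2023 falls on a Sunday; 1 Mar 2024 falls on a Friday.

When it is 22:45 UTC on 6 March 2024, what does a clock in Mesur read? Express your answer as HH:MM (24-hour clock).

07:45

1 October 2023 is a Sunday, so the first Sunday is October 1 and the second is October 8.
1 March 2024 is a Friday, so the first Sunday is March 3.
At the standard offset (UTC+09:00), 22:45 UTC + 9h = 07:45 Mesur standard time (rolling into the next day, 7 March 2024).
The standard-time date in Mesur, 7 March 2024, is outside the daylight-saving period (8 October 2023 – 3 March 2024), so Mesur is on standard time, UTC+09:00.
22:45 UTC + 9h = 07:45 local (rolling into the next day, 7 March 2024).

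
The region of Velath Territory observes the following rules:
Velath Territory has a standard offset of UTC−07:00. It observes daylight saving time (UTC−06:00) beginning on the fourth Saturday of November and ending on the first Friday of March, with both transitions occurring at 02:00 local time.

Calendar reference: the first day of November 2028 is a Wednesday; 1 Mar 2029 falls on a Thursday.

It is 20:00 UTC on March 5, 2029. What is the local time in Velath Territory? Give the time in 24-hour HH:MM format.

13:00

1 November 2028 is a Wednesday, so the first Saturday is November 4 and the fourth is November 25.
1 March 2029 is a Thursday, so the first Friday is March 2.
At the standard offset (UTC−07:00), 20:00 UTC − 7h = 13:00 Velath Territory standard time.
Daylight saving runs 25 November 2028 – 2 March 2029; the standard-time date in Velath Territory, March 5, 2029, is outside that window, so Velath Territory is on standard time at UTC−07:00.
20:00 UTC − 7h = 13:00 local.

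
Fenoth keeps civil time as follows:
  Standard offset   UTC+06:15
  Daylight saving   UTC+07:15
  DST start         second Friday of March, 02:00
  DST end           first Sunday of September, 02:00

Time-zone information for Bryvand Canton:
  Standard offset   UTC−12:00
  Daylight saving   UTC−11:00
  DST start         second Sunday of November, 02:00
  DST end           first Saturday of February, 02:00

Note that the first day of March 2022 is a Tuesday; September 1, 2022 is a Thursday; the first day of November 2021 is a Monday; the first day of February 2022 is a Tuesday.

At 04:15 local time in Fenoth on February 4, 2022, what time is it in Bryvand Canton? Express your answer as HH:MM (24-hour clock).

11:00

1 March 2022 is a Tuesday, so the first Friday is March 4 and the second is March 11.
1 September 2022 is a Thursday, so the first Sunday is September 4.
February 4, 2022 is outside the daylight-saving period (11 March – 4 September), so Fenoth is on standard time, UTC+06:15.
04:15 Fenoth − 6h15m = 22:00 UTC (rolling into the previous day, 3 February 2022).
1 November 2021 is a Monday, so the first Sunday is November 7 and the second is November 14.
1 February 2022 is a Tuesday, so the first Saturday is February 5.
At the standard offset (UTC−12:00), 22:00 UTC − 12h = 10:00 Bryvand Canton standard time.
The standard-time date in Bryvand Canton, February 3, 2022, lies within the daylight-saving period (14 November 2021 – 5 February 2022), so Bryvand Canton is on daylight time, UTC−11:00.
22:00 UTC − 11h = 11:00 Bryvand Canton.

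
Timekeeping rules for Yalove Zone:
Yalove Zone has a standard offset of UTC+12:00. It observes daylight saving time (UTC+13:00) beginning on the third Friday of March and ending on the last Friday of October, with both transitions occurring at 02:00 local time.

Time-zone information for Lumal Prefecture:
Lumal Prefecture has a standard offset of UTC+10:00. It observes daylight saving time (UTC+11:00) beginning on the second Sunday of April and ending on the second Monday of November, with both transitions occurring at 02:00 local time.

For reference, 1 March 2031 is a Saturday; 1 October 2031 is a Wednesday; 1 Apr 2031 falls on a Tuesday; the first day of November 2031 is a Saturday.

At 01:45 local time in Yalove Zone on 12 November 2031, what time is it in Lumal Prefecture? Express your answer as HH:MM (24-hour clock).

23:45

1 March 2031 is a Saturday, so the first Friday is March 7 and the third is March 21.
1 October 2031 is a Wednesday, so Fridays fall on 3, 10, 17, 24, 31; the last is October 31.
12 November 2031 does not fall between 21 March and 31 October, so daylight saving is not in effect and Yalove Zone is at UTC+12:00.
01:45 Yalove Zone − 12h = 13:45 UTC (rolling into the previous day, 11 November 2031).
1 April 2031 is a Tuesday, so the first Sunday is April 6 and the second is April 13.
1 November 2031 is a Saturday, so the first Monday is November 3 and the second is November 10.
At the standard offset (UTC+10:00), 13:45 UTC + 10h = 23:45 Lumal Prefecture standard time.
The standard-time date in Lumal Prefecture, 11 November 2031, does not fall between 13 April and 10 November, so daylight saving is not in effect and Lumal Prefecture is at UTC+10:00.
13:45 UTC + 10h = 23:45 Lumal Prefecture.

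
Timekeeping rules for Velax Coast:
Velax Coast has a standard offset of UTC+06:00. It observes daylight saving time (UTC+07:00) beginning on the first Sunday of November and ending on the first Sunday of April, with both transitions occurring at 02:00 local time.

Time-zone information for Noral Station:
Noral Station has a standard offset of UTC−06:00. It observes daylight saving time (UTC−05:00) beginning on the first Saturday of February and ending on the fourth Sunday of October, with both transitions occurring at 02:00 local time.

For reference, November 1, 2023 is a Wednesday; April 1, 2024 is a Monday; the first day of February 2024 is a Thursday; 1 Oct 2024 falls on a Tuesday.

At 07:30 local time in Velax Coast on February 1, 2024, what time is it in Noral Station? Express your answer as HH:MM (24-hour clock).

18:30

1 November 2023 is a Wednesday, so the first Sunday is November 5.
1 April 2024 is a Monday, so the first Sunday is April 7.
February 1, 2024 falls between 5 November 2023 and 7 April 2024, so daylight saving is in effect and Velax Coast is at UTC+07:00.
07:30 Velax Coast − 7h = 00:30 UTC.
1 February 2024 is a Thursday, so the first Saturday is February 3.
1 October 2024 is a Tuesday, so the first Sunday is October 6 and the fourth is October 27.
At the standard offset (UTC−06:00), 00:30 UTC − 6h = 18:30 Noral Station standard time (rolling into the previous day, 31 January 2024).
Daylight saving runs 3 February – 27 October; the standard-time date in Noral Station, January 31, 2024, is outside that window, so Noral Station is on standard time at UTC−06:00.
00:30 UTC − 6h = 18:30 Noral Station (rolling into the previous day, 31 January 2024).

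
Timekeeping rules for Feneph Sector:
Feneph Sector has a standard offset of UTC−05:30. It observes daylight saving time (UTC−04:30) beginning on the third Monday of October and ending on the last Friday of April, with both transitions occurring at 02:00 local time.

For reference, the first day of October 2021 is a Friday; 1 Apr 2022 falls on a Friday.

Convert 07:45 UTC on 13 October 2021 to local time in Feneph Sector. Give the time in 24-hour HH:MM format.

02:15

1 October 2021 is a Friday, so the first Monday is October 4 and the third is October 18.
1 April 2022 is a Friday, so Fridays fall on 1, 8, 15, 22, 29; the last is April 29.
At the standard offset (UTC−05:30), 07:45 UTC − 5h30m = 02:15 Feneph Sector standard time.
The standard-time date in Feneph Sector, 13 October 2021, is outside the daylight-saving period (18 October 2021 – 29 April 2022), so Feneph Sector is on standard time, UTC−05:30.
07:45 UTC − 5h30m = 02:15 local.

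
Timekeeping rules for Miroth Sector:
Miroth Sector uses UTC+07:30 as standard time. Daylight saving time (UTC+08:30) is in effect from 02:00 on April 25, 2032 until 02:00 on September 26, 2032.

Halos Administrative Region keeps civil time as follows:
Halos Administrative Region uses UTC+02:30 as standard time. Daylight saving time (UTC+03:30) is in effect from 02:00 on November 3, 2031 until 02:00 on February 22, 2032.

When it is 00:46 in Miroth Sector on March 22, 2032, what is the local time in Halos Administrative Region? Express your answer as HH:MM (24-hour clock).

19:46

Daylight saving runs 25 April – 26 September; March 22, 2032 is outside that window, so Miroth Sector is on standard time at UTC+07:30.
00:46 Miroth Sector − 7h30m = 17:16 UTC (rolling into the previous day, 21 March 2032).
At the standard offset (UTC+02:30), 17:16 UTC + 2h30m = 19:46 Halos Administrative Region standard time.
Daylight saving runs 3 November 2031 – 22 February 2032; the standard-time date in Halos Administrative Region, March 21, 2032, is outside that window, so Halos Administrative Region is on standard time at UTC+02:30.
17:16 UTC + 2h30m = 19:46 Halos Administrative Region.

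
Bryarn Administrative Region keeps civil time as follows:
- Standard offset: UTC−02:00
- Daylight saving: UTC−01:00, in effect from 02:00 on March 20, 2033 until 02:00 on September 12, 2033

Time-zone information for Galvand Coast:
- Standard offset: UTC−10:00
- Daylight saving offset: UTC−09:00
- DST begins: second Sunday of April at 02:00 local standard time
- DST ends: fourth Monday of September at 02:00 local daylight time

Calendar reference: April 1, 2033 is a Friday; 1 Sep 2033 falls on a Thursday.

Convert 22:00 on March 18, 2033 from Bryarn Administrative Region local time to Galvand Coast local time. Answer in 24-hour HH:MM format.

14:00

March 18, 2033 does not fall between 20 March and 12 September, so daylight saving is not in effect and Bryarn Administrative Region is at UTC−02:00.
22:00 Bryarn Administrative Region + 2h = 00:00 UTC (rolling into the next day, 19 March 2033).
1 April 2033 is a Friday, so the first Sunday is April 3 and the second is April 10.
1 September 2033 is a Thursday, so the first Monday is September 5 and the fourth is September 26.
At the standard offset (UTC−10:00), 00:00 UTC − 10h = 14:00 Galvand Coast standard time (rolling into the previous day, 18 March 2033).
The standard-time date in Galvand Coast, March 18, 2033, is outside the daylight-saving period (10 April – 26 September), so Galvand Coast is on standard time, UTC−10:00.
00:00 UTC − 10h = 14:00 Galvand Coast (rolling into the previous day, 18 March 2033).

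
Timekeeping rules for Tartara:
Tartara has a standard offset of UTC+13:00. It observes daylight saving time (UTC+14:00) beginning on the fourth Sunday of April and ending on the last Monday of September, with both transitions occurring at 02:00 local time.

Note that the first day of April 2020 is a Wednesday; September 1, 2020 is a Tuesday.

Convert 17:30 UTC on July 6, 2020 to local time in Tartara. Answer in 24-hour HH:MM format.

1 April 2020 is a Wednesday, so the first Sunday is April 5 and the fourth is April 26.
1 September 2020 is a Tuesday, so Mondays fall on 7, 14, 21, 28; the last is September 28.
At the standard offset (UTC+13:00), 17:30 UTC + 13h = 06:30 Tartara standard time (rolling into the next day, 7 July 2020).
The standard-time date in Tartara, July 7, 2020, falls between 26 April and 28 September, so daylight saving is in effect and Tartara is at UTC+14:00.
17:30 UTC + 14h = 07:30 local (rolling into the next day, 7 July 2020).

07:30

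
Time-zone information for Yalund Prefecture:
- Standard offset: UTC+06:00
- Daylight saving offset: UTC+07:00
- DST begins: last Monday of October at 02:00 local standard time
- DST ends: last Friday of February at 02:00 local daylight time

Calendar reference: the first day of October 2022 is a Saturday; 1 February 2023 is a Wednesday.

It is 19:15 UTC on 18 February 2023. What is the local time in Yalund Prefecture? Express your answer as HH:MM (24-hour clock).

1 October 2022 is a Saturday, so Mondays fall on 3, 10, 17, 24, 31; the last is October 31.
1 February 2023 is a Wednesday, so Fridays fall on 3, 10, 17, 24; the last is February 24.
At the standard offset (UTC+06:00), 19:15 UTC + 6h = 01:15 Yalund Prefecture standard time (rolling into the next day, 19 February 2023).
The standard-time date in Yalund Prefecture, 19 February 2023, falls between 31 October 2022 and 24 February 2023, so daylight saving is in effect and Yalund Prefecture is at UTC+07:00.
19:15 UTC + 7h = 02:15 local (rolling into the next day, 19 February 2023).

02:15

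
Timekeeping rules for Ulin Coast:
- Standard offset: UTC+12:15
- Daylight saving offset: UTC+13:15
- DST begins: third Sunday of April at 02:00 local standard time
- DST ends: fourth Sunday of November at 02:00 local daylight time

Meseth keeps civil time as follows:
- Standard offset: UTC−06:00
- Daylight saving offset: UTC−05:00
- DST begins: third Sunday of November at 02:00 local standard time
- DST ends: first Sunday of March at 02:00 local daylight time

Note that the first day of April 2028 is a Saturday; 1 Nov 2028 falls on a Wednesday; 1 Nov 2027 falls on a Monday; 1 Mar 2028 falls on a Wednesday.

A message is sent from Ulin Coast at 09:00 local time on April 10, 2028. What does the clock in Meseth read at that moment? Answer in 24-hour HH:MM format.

1 April 2028 is a Saturday, so the first Sunday is April 2 and the third is April 16.
1 November 2028 is a Wednesday, so the first Sunday is November 5 and the fourth is November 26.
April 10, 2028 is outside the daylight-saving period (16 April – 26 November), so Ulin Coast is on standard time, UTC+12:15.
09:00 Ulin Coast − 12h15m = 20:45 UTC (rolling into the previous day, 9 April 2028).
1 November 2027 is a Monday, so the first Sunday is November 7 and the third is November 21.
1 March 2028 is a Wednesday, so the first Sunday is March 5.
At the standard offset (UTC−06:00), 20:45 UTC − 6h = 14:45 Meseth standard time.
The standard-time date in Meseth, April 9, 2028, does not fall between 21 November 2027 and 5 March 2028, so daylight saving is not in effect and Meseth is at UTC−06:00.
20:45 UTC − 6h = 14:45 Meseth.

14:45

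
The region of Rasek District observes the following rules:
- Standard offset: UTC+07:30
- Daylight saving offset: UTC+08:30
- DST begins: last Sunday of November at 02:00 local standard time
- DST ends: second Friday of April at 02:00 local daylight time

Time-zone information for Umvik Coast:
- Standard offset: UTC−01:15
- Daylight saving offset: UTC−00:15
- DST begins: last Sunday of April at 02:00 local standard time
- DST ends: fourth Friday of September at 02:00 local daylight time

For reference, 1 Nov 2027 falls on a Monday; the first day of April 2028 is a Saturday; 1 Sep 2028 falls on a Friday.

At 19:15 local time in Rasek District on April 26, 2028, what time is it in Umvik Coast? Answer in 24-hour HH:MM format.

1 November 2027 is a Monday, so Sundays fall on 7, 14, 21, 28; the last is November 28.
1 April 2028 is a Saturday, so the first Friday is April 7 and the second is April 14.
Daylight saving runs 28 November 2027 – 14 April 2028; April 26, 2028 is outside that window, so Rasek District is on standard time at UTC+07:30.
19:15 Rasek District − 7h30m = 11:45 UTC.
1 April 2028 is a Saturday, so Sundays fall on 2, 9, 16, 23, 30; the last is April 30.
1 September 2028 is a Friday, so the first Friday is September 1 and the fourth is September 22.
At the standard offset (UTC−01:15), 11:45 UTC − 1h15m = 10:30 Umvik Coast standard time.
The standard-time date in Umvik Coast, April 26, 2028, is outside the daylight-saving period (30 April – 22 September), so Umvik Coast is on standard time, UTC−01:15.
11:45 UTC − 1h15m = 10:30 Umvik Coast.

10:30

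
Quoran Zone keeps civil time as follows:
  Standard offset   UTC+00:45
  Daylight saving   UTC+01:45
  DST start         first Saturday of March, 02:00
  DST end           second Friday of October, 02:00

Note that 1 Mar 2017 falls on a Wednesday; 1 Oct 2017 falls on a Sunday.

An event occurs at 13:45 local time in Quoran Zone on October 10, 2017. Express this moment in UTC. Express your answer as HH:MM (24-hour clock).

12:00

1 March 2017 is a Wednesday, so the first Saturday is March 4.
1 October 2017 is a Sunday, so the first Friday is October 6 and the second is October 13.
October 10, 2017 lies within the daylight-saving period (4 March – 13 October), so Quoran Zone is on daylight time, UTC+01:45.
13:45 local − 1h45m = 12:00 UTC.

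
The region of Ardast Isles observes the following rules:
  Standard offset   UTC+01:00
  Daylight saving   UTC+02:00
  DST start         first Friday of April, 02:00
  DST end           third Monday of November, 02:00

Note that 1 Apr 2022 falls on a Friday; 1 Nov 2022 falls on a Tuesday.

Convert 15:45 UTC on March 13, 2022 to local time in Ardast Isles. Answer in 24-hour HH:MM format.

16:45

1 April 2022 is a Friday, so the first Friday is April 1.
1 November 2022 is a Tuesday, so the first Monday is November 7 and the third is November 21.
At the standard offset (UTC+01:00), 15:45 UTC + 1h = 16:45 Ardast Isles standard time.
The standard-time date in Ardast Isles, March 13, 2022, does not fall between 1 April and 21 November, so daylight saving is not in effect and Ardast Isles is at UTC+01:00.
15:45 UTC + 1h = 16:45 local.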